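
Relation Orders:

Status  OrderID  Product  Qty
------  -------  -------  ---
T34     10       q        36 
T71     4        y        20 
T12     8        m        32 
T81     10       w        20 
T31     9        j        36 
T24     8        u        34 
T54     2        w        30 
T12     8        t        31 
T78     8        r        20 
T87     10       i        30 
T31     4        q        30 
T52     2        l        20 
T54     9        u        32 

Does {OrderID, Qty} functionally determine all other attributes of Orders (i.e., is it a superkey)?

All 13 rows have distinct {OrderID, Qty} values, so {OrderID, Qty} → (all attributes) holds and {OrderID, Qty} is a superkey.

Yes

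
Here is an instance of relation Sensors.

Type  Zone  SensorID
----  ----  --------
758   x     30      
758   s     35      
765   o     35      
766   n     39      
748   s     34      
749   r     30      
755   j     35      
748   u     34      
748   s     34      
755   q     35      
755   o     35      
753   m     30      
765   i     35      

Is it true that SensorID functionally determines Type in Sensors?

No

SensorID=30: 3 rows → Type takes values {758, 749, 753} — violation
SensorID=35: 6 rows → Type takes values {758, 765, 755} — violation
SensorID=39: 1 row → Type = 766 ✓
SensorID=34: 3 rows → Type = 748, 748, 748 ✓
Two rows agree on SensorID but differ on Type, so SensorID -> Type does not hold.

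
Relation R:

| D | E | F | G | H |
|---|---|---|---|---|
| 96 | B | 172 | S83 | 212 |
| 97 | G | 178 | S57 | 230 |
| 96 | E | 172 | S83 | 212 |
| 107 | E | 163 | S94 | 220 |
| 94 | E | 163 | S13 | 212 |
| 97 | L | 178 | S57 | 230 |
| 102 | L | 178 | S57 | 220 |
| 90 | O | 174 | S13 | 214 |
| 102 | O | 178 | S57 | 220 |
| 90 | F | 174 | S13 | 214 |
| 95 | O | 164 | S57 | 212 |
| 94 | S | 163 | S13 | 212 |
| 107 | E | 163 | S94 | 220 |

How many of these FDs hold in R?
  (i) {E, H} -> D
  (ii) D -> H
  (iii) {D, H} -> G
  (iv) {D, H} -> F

3

(i) {E, H} -> D: (E=E, H=212): 2 rows → D takes values {96, 94} — violation — fails.
(ii) D -> H: every LHS value maps to a single RHS value — holds.
(iii) {D, H} -> G: every LHS value maps to a single RHS value — holds.
(iv) {D, H} -> F: every LHS value maps to a single RHS value — holds.
3 of the 4 dependencies hold.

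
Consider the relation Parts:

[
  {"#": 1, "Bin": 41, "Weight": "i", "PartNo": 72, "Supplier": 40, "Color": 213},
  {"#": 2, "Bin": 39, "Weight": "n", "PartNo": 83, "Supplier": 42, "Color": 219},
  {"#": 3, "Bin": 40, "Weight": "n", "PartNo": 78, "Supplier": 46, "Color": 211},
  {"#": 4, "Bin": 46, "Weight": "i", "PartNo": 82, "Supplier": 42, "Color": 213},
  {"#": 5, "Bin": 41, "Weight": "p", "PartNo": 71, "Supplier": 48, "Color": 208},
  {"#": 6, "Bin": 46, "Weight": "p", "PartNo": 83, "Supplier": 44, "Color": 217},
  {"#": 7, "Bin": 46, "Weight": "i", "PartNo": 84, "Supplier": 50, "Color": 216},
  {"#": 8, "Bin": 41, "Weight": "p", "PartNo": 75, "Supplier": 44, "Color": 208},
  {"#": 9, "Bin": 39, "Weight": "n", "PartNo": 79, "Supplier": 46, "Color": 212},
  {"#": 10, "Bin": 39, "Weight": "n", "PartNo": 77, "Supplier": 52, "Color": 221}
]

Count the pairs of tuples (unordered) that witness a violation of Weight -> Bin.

7

Weight=i: violating pairs (1,4), (1,7) — 2 pairs.
Weight=n: violating pairs (2,3), (3,9), (3,10) — 3 pairs.
Weight=p: violating pairs (5,6), (6,8) — 2 pairs.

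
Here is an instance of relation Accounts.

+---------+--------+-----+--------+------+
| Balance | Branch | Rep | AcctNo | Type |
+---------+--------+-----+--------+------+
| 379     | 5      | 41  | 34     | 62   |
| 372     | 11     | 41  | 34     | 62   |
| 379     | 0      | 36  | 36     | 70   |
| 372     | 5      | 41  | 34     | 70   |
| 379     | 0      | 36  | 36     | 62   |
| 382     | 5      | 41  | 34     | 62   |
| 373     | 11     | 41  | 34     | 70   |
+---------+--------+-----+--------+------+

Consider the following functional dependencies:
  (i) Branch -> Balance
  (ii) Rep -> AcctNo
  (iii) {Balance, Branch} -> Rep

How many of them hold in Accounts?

2

(i) Branch -> Balance: Branch=5: 3 rows → Balance takes values {379, 372, 382} — violation; Branch=11: 2 rows → Balance takes values {372, 373} — violation — fails.
(ii) Rep -> AcctNo: every LHS value maps to a single RHS value — holds.
(iii) {Balance, Branch} -> Rep: every LHS value maps to a single RHS value — holds.
2 of the 3 dependencies hold.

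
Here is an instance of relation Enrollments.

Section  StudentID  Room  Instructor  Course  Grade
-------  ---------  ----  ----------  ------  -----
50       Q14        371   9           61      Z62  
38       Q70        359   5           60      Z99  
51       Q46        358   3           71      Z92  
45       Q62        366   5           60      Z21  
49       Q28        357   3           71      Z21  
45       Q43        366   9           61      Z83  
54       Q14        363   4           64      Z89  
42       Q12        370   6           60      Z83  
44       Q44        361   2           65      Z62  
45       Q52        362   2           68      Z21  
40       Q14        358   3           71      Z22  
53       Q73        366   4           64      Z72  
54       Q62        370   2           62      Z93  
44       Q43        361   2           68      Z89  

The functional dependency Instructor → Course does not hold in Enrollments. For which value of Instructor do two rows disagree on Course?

Instructor=9: 2 rows → Course = 61, 61 ✓
Instructor=5: 2 rows → Course = 60, 60 ✓
Instructor=3: 3 rows → Course = 71, 71, 71 ✓
Instructor=4: 2 rows → Course = 64, 64 ✓
Instructor=6: 1 row → Course = 60 ✓
Instructor=2: 4 rows → Course takes values {65, 68, 62} — violation
The only Instructor value with inconsistent Course is Instructor=2.

2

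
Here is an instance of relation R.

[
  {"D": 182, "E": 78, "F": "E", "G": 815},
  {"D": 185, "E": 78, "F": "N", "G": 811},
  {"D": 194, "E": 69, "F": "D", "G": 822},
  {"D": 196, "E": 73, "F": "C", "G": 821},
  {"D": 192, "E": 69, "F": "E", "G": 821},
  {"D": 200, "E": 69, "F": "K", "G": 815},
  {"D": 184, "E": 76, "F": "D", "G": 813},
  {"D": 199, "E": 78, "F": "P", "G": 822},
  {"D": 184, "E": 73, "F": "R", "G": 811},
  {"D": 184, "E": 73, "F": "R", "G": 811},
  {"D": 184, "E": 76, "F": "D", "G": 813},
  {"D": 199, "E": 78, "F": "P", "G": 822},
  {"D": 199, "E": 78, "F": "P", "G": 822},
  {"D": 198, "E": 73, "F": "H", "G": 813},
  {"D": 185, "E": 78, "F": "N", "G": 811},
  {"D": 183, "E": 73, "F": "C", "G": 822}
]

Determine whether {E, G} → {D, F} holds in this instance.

(E=78, G=815): 1 row → {D,F} = (182, E) ✓
(E=78, G=811): 2 rows → {D,F} = (185, N), (185, N) ✓
(E=69, G=822): 1 row → {D,F} = (194, D) ✓
(E=73, G=821): 1 row → {D,F} = (196, C) ✓
(E=69, G=821): 1 row → {D,F} = (192, E) ✓
(E=69, G=815): 1 row → {D,F} = (200, K) ✓
(E=76, G=813): 2 rows → {D,F} = (184, D), (184, D) ✓
(E=78, G=822): 3 rows → {D,F} = (199, P), (199, P), (199, P) ✓
(E=73, G=811): 2 rows → {D,F} = (184, R), (184, R) ✓
(E=73, G=813): 1 row → {D,F} = (198, H) ✓
(E=73, G=822): 1 row → {D,F} = (183, C) ✓
Every {E, G} value is associated with a single {D, F} value, so {E, G} → {D, F} holds.

Yes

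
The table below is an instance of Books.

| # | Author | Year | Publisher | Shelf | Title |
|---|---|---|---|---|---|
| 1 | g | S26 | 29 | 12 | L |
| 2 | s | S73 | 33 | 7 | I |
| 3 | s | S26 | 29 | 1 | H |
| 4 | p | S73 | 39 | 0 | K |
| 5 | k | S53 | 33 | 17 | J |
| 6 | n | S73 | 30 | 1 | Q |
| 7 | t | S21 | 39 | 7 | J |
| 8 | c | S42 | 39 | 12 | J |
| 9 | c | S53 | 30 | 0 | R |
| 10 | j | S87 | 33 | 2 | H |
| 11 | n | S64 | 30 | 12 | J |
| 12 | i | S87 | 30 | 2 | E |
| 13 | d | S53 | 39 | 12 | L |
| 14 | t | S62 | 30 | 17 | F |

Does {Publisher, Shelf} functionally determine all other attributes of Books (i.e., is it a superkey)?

Rows 8 and 13 have the same {Publisher, Shelf} value (Publisher=39, Shelf=12) but are distinct tuples, so {Publisher, Shelf} does not determine every attribute — not a superkey.

No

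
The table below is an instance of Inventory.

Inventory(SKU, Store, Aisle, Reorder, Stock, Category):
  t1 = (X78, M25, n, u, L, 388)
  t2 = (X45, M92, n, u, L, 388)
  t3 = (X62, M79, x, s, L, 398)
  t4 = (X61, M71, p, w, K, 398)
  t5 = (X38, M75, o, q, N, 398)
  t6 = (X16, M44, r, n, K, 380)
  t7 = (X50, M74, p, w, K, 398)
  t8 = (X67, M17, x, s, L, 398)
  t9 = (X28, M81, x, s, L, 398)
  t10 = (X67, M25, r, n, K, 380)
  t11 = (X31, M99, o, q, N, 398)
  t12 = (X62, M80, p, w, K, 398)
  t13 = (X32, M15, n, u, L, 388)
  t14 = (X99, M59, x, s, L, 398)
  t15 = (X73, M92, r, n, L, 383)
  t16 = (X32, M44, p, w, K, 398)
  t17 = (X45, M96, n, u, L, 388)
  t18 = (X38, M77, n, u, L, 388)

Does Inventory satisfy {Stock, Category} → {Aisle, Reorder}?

Yes

(Stock=L, Category=388): rows 1, 2, 13, 17, 18 → {Aisle,Reorder} = (n, u), (n, u), (n, u), (n, u), (n, u) ✓
(Stock=L, Category=398): rows 3, 8, 9, 14 → {Aisle,Reorder} = (x, s), (x, s), (x, s), (x, s) ✓
(Stock=K, Category=398): rows 4, 7, 12, 16 → {Aisle,Reorder} = (p, w), (p, w), (p, w), (p, w) ✓
(Stock=N, Category=398): rows 5, 11 → {Aisle,Reorder} = (o, q), (o, q) ✓
(Stock=K, Category=380): rows 6, 10 → {Aisle,Reorder} = (r, n), (r, n) ✓
(Stock=L, Category=383): row 15 → {Aisle,Reorder} = (r, n) ✓
Every {Stock, Category} value is associated with a single {Aisle, Reorder} value, so {Stock, Category} → {Aisle, Reorder} holds.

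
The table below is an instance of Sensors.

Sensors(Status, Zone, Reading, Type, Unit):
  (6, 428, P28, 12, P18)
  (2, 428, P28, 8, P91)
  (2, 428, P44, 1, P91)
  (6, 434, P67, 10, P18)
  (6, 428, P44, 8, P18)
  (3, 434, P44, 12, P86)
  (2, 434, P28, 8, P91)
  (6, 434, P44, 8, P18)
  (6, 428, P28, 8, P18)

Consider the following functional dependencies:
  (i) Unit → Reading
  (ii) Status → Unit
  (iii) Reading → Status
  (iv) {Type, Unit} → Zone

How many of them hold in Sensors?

(i) Unit → Reading: Unit=P18: 5 rows → Reading takes values {P28, P67, P44} — violation; Unit=P91: 3 rows → Reading takes values {P28, P44} — violation — fails.
(ii) Status → Unit: every LHS value maps to a single RHS value — holds.
(iii) Reading → Status: Reading=P28: 4 rows → Status takes values {6, 2} — violation; Reading=P44: 4 rows → Status takes values {2, 6, 3} — violation — fails.
(iv) {Type, Unit} → Zone: (Type=8, Unit=P91): 2 rows → Zone takes values {428, 434} — violation; (Type=8, Unit=P18): 3 rows → Zone takes values {428, 434} — violation — fails.
1 of the 4 dependencies holds.

1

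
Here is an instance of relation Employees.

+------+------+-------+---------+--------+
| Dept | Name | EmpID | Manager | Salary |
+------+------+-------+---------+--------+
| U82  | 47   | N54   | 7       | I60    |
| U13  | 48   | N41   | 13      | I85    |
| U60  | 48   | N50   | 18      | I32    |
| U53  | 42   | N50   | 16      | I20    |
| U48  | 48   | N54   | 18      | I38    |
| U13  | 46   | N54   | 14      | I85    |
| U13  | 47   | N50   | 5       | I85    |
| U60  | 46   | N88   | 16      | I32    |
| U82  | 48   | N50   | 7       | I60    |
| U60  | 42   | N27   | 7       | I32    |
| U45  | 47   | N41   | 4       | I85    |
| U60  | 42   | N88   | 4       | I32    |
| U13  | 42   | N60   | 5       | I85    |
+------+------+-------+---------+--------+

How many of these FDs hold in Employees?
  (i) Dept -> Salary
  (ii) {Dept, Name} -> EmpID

(i) Dept -> Salary: every LHS value maps to a single RHS value — holds.
(ii) {Dept, Name} -> EmpID: (Dept=U60, Name=42): 2 rows → EmpID takes values {N27, N88} — violation — fails.
1 of the 2 dependencies holds.

1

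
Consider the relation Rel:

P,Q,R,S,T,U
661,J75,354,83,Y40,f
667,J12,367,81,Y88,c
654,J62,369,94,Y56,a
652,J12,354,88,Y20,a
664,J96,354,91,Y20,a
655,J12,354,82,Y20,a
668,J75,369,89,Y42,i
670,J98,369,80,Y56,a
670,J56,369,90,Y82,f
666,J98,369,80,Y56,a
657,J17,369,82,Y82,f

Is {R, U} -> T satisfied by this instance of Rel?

(R=354, U=f): 1 row → T = Y40 ✓
(R=367, U=c): 1 row → T = Y88 ✓
(R=369, U=a): 3 rows → T = Y56, Y56, Y56 ✓
(R=354, U=a): 3 rows → T = Y20, Y20, Y20 ✓
(R=369, U=i): 1 row → T = Y42 ✓
(R=369, U=f): 2 rows → T = Y82, Y82 ✓
Every {R, U} value is associated with a single T value, so {R, U} -> T holds.

Yes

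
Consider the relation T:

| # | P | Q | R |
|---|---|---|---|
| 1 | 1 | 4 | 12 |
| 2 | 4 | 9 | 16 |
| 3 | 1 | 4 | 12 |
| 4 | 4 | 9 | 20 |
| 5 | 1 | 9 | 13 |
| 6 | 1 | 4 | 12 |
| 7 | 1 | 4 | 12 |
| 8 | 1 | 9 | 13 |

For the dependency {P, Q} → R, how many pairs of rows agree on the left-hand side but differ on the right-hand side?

(P=1, Q=4): all 4 rows agree on R — 0 pairs.
(P=4, Q=9): violating pairs (2,4) — 1 pair.
(P=1, Q=9): all 2 rows agree on R — 0 pairs.

1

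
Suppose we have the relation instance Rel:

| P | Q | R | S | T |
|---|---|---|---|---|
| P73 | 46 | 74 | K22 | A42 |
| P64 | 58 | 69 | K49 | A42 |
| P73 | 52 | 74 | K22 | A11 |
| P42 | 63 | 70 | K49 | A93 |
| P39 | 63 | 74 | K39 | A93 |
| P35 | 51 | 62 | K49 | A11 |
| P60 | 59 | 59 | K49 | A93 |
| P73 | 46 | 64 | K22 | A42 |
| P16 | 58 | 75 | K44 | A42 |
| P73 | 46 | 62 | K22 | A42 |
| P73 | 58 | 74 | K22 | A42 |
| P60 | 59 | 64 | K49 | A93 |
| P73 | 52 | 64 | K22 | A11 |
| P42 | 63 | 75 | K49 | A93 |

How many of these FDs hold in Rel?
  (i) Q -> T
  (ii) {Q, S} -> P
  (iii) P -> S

3

(i) Q -> T: every LHS value maps to a single RHS value — holds.
(ii) {Q, S} -> P: every LHS value maps to a single RHS value — holds.
(iii) P -> S: every LHS value maps to a single RHS value — holds.
3 of the 3 dependencies hold.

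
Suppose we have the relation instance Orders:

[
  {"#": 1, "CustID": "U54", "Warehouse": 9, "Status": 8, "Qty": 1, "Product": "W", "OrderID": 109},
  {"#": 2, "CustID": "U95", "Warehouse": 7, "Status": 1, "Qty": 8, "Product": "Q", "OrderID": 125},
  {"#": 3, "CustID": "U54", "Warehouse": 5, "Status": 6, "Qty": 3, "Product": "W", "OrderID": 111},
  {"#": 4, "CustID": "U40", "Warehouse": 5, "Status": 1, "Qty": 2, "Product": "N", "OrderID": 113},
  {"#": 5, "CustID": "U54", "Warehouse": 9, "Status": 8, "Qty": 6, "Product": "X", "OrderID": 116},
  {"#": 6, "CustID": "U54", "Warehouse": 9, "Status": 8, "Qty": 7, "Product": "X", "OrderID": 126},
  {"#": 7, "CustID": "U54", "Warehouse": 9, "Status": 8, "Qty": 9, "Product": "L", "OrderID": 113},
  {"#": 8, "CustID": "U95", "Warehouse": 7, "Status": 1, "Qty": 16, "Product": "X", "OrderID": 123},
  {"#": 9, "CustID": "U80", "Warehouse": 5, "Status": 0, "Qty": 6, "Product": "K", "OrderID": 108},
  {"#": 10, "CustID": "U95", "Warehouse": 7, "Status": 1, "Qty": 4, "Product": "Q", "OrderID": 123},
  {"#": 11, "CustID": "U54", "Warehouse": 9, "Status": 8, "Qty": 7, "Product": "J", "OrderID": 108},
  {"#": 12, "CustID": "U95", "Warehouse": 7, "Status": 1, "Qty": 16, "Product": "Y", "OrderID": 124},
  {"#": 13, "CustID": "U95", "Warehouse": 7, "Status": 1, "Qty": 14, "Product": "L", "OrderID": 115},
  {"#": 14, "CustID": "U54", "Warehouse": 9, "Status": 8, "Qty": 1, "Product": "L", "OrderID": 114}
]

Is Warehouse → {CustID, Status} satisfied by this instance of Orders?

No

Warehouse=9: rows 1, 5, 6, 7, 11, 14 → {CustID,Status} = (U54, 8), (U54, 8), (U54, 8), (U54, 8), (U54, 8), (U54, 8) ✓
Warehouse=7: rows 2, 8, 10, 12, 13 → {CustID,Status} = (U95, 1), (U95, 1), (U95, 1), (U95, 1), (U95, 1) ✓
Warehouse=5: rows 3, 4, 9 → {CustID,Status} takes values {(U54, 6), (U40, 1), (U80, 0)} — violation
Two rows agree on Warehouse but differ on {CustID, Status}, so Warehouse → {CustID, Status} does not hold.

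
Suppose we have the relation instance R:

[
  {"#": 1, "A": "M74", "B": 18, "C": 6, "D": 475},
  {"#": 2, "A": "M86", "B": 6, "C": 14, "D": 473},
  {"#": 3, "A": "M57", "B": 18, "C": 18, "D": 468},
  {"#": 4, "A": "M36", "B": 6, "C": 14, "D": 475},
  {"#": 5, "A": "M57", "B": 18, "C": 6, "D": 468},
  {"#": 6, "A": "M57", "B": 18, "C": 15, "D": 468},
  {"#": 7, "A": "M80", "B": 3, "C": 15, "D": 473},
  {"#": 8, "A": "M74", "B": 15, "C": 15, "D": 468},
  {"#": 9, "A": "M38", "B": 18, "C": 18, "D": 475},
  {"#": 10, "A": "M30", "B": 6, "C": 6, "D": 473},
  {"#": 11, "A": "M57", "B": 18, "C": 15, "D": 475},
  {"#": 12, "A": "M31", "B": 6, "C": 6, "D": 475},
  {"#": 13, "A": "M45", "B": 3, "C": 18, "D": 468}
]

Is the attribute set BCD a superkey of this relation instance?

Yes

All 13 rows have distinct BCD values, so BCD → (all attributes) holds and BCD is a superkey.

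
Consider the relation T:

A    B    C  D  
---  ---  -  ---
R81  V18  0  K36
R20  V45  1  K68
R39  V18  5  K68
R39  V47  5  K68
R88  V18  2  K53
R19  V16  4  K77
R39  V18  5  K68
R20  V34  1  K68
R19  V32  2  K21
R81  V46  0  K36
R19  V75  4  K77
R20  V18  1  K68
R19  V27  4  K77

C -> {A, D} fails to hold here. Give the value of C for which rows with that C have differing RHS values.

2

C=0: 2 rows → {A,D} = (R81, K36), (R81, K36) ✓
C=1: 3 rows → {A,D} = (R20, K68), (R20, K68), (R20, K68) ✓
C=5: 3 rows → {A,D} = (R39, K68), (R39, K68), (R39, K68) ✓
C=2: 2 rows → {A,D} takes values {(R88, K53), (R19, K21)} — violation
C=4: 3 rows → {A,D} = (R19, K77), (R19, K77), (R19, K77) ✓
The only C value with inconsistent RHS is C=2.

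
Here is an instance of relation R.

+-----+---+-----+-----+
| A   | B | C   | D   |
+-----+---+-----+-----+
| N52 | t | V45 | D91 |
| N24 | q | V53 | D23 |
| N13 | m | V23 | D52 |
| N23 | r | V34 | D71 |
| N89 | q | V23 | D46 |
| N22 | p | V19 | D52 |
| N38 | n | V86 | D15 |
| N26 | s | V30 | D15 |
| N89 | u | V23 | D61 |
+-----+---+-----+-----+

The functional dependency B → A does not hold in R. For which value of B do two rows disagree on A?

B=t: 1 row → A = N52 ✓
B=q: 2 rows → A takes values {N24, N89} — violation
B=m: 1 row → A = N13 ✓
B=r: 1 row → A = N23 ✓
B=p: 1 row → A = N22 ✓
B=n: 1 row → A = N38 ✓
B=s: 1 row → A = N26 ✓
B=u: 1 row → A = N89 ✓
The only B value with inconsistent A is B=q.

q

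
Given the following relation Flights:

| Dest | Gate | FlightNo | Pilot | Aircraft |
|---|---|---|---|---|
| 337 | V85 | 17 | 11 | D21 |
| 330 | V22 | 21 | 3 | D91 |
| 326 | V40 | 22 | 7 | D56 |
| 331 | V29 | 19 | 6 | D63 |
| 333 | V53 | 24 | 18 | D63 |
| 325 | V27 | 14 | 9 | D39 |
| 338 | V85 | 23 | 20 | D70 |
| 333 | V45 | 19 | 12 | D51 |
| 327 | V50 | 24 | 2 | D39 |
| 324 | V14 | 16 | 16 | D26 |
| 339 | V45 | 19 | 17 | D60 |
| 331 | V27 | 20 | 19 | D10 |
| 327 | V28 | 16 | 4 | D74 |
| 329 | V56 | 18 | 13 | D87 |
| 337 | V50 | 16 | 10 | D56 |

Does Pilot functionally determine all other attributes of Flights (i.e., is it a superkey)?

Yes

All 15 rows have distinct Pilot values, so Pilot → (all attributes) holds and Pilot is a superkey.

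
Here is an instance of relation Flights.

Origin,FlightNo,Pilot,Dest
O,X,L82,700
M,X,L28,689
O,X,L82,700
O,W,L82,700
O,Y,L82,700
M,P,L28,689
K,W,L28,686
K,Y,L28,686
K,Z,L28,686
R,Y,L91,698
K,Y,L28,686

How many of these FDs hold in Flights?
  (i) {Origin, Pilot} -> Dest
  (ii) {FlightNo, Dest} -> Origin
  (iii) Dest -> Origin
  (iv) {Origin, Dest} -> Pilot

4

(i) {Origin, Pilot} -> Dest: every LHS value maps to a single RHS value — holds.
(ii) {FlightNo, Dest} -> Origin: every LHS value maps to a single RHS value — holds.
(iii) Dest -> Origin: every LHS value maps to a single RHS value — holds.
(iv) {Origin, Dest} -> Pilot: every LHS value maps to a single RHS value — holds.
4 of the 4 dependencies hold.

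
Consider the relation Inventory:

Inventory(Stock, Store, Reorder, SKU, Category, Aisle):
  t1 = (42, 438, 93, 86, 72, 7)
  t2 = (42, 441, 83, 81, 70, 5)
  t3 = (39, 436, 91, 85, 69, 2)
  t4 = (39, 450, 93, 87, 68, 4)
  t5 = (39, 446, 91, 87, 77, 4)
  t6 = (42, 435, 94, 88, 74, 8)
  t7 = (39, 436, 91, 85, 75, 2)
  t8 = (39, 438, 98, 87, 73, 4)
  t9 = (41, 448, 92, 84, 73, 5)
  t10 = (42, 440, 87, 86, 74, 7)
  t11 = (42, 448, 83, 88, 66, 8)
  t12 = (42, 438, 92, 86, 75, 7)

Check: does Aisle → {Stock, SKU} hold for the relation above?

No

Aisle=7: rows 1, 10, 12 → {Stock,SKU} = (42, 86), (42, 86), (42, 86) ✓
Aisle=5: rows 2, 9 → {Stock,SKU} takes values {(42, 81), (41, 84)} — violation
Aisle=2: rows 3, 7 → {Stock,SKU} = (39, 85), (39, 85) ✓
Aisle=4: rows 4, 5, 8 → {Stock,SKU} = (39, 87), (39, 87), (39, 87) ✓
Aisle=8: rows 6, 11 → {Stock,SKU} = (42, 88), (42, 88) ✓
Two rows agree on Aisle but differ on {Stock, SKU}, so Aisle → {Stock, SKU} does not hold.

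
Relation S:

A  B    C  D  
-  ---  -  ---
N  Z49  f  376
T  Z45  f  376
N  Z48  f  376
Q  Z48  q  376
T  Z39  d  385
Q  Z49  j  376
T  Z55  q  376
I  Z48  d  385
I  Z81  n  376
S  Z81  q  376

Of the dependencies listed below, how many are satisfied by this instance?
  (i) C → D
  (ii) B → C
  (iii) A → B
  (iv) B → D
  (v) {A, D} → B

1

(i) C → D: every LHS value maps to a single RHS value — holds.
(ii) B → C: B=Z49: 2 rows → C takes values {f, j} — violation; B=Z48: 3 rows → C takes values {f, q, d} — violation; B=Z81: 2 rows → C takes values {n, q} — violation — fails.
(iii) A → B: A=N: 2 rows → B takes values {Z49, Z48} — violation; A=T: 3 rows → B takes values {Z45, Z39, Z55} — violation; A=Q: 2 rows → B takes values {Z48, Z49} — violation; A=I: 2 rows → B takes values {Z48, Z81} — violation — fails.
(iv) B → D: B=Z48: 3 rows → D takes values {376, 385} — violation — fails.
(v) {A, D} → B: (A=N, D=376): 2 rows → B takes values {Z49, Z48} — violation; (A=T, D=376): 2 rows → B takes values {Z45, Z55} — violation; (A=Q, D=376): 2 rows → B takes values {Z48, Z49} — violation — fails.
1 of the 5 dependencies holds.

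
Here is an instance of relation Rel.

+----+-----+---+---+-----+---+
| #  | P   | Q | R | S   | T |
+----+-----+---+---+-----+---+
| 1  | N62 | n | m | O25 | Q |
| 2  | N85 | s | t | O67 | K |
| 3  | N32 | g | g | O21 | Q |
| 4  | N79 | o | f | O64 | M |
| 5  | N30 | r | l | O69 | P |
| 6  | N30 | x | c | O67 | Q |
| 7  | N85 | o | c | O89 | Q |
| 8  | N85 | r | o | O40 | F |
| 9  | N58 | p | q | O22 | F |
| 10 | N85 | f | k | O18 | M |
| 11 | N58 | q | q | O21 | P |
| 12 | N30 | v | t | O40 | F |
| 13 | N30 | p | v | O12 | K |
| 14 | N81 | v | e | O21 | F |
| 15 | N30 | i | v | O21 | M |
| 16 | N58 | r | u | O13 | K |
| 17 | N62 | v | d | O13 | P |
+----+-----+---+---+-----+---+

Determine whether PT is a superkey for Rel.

All 17 rows have distinct PT values, so PT → (all attributes) holds and PT is a superkey.

Yes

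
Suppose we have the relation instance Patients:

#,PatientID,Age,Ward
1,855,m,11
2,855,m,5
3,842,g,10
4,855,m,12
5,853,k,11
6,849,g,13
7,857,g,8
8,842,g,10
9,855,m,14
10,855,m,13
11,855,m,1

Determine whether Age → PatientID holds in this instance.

No

Age=m: rows 1, 2, 4, 9, 10, 11 → PatientID = 855, 855, 855, 855, 855, 855 ✓
Age=g: rows 3, 6, 7, 8 → PatientID takes values {842, 849, 857} — violation
Age=k: row 5 → PatientID = 853 ✓
Two rows agree on Age but differ on PatientID, so Age → PatientID does not hold.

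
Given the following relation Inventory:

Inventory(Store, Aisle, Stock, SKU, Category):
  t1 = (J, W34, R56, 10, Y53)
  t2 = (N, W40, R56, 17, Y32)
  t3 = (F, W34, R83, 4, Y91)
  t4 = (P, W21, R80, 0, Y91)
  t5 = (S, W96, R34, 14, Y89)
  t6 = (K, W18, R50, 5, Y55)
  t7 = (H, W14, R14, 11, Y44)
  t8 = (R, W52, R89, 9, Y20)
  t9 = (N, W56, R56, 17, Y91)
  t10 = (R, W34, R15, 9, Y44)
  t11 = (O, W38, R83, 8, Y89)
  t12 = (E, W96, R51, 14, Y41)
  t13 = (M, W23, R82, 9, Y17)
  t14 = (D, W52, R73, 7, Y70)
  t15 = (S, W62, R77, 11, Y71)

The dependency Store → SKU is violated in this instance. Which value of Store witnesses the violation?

S

Store=J: row 1 → SKU = 10 ✓
Store=N: rows 2, 9 → SKU = 17, 17 ✓
Store=F: row 3 → SKU = 4 ✓
Store=P: row 4 → SKU = 0 ✓
Store=S: rows 5, 15 → SKU takes values {14, 11} — violation
Store=K: row 6 → SKU = 5 ✓
Store=H: row 7 → SKU = 11 ✓
Store=R: rows 8, 10 → SKU = 9, 9 ✓
Store=O: row 11 → SKU = 8 ✓
Store=E: row 12 → SKU = 14 ✓
Store=M: row 13 → SKU = 9 ✓
Store=D: row 14 → SKU = 7 ✓
The only Store value with inconsistent SKU is Store=S.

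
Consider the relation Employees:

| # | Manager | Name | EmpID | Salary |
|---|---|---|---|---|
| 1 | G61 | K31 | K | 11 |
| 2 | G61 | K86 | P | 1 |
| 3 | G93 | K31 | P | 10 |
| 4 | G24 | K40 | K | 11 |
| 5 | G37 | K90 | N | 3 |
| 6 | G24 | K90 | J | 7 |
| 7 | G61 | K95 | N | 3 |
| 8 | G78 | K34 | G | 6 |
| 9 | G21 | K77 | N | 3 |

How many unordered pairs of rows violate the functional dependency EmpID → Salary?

EmpID=K: all 2 rows agree on Salary — 0 pairs.
EmpID=P: violating pairs (2,3) — 1 pair.
EmpID=N: all 3 rows agree on Salary — 0 pairs.

1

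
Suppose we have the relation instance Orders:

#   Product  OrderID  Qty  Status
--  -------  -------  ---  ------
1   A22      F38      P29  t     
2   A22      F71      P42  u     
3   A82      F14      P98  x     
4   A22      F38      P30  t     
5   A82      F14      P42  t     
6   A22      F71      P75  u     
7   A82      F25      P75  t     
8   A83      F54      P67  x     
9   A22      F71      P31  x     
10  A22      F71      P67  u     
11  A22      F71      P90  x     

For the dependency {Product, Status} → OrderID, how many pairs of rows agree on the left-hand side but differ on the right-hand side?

1

(Product=A22, Status=t): all 2 rows agree on OrderID — 0 pairs.
(Product=A22, Status=u): all 3 rows agree on OrderID — 0 pairs.
(Product=A82, Status=t): violating pairs (5,7) — 1 pair.
(Product=A22, Status=x): all 2 rows agree on OrderID — 0 pairs.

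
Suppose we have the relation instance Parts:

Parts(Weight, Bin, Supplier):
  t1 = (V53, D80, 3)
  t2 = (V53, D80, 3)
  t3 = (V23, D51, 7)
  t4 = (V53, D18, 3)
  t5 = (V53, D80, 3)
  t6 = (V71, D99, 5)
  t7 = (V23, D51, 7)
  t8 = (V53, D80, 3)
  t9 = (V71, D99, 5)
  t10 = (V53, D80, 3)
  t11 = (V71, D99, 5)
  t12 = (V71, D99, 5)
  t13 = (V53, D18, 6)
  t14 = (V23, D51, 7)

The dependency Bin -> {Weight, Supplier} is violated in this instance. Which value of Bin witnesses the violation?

D18

Bin=D80: rows 1, 2, 5, 8, 10 → {Weight,Supplier} = (V53, 3), (V53, 3), (V53, 3), (V53, 3), (V53, 3) ✓
Bin=D51: rows 3, 7, 14 → {Weight,Supplier} = (V23, 7), (V23, 7), (V23, 7) ✓
Bin=D18: rows 4, 13 → {Weight,Supplier} takes values {(V53, 3), (V53, 6)} — violation
Bin=D99: rows 6, 9, 11, 12 → {Weight,Supplier} = (V71, 5), (V71, 5), (V71, 5), (V71, 5) ✓
The only Bin value with inconsistent RHS is Bin=D18.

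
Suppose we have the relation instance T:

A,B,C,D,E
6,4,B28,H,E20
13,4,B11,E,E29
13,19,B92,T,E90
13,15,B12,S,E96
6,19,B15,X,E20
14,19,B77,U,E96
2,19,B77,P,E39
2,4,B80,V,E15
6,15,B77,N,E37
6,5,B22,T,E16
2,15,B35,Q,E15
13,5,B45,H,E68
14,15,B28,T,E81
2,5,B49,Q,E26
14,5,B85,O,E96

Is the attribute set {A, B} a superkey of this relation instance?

Yes

All 15 rows have distinct {A, B} values, so {A, B} → (all attributes) holds and {A, B} is a superkey.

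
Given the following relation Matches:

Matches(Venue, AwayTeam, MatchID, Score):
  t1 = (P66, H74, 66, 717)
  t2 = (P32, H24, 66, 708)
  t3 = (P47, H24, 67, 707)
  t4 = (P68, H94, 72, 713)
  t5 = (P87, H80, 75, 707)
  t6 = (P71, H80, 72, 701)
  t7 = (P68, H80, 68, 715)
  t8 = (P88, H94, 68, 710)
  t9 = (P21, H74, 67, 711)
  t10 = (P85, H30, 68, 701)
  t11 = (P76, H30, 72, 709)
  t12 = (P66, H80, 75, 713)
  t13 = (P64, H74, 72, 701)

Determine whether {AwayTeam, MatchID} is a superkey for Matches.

Rows 5 and 12 have the same {AwayTeam, MatchID} value (AwayTeam=H80, MatchID=75) but are distinct tuples, so {AwayTeam, MatchID} does not determine every attribute — not a superkey.

No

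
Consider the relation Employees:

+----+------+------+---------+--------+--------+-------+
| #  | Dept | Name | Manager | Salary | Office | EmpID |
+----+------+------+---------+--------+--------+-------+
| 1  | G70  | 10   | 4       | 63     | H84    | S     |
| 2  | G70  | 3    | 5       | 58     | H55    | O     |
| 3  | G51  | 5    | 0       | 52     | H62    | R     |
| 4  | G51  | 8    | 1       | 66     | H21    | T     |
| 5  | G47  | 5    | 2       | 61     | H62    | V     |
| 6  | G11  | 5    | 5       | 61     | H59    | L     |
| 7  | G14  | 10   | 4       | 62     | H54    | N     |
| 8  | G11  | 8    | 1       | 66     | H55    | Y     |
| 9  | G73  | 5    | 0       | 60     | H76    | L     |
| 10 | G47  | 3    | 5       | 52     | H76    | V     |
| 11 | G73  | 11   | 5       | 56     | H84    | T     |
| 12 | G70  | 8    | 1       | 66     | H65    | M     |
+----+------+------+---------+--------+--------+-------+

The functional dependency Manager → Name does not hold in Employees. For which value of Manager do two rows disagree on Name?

Manager=4: rows 1, 7 → Name = 10, 10 ✓
Manager=5: rows 2, 6, 10, 11 → Name takes values {3, 5, 11} — violation
Manager=0: rows 3, 9 → Name = 5, 5 ✓
Manager=1: rows 4, 8, 12 → Name = 8, 8, 8 ✓
Manager=2: row 5 → Name = 5 ✓
The only Manager value with inconsistent Name is Manager=5.

5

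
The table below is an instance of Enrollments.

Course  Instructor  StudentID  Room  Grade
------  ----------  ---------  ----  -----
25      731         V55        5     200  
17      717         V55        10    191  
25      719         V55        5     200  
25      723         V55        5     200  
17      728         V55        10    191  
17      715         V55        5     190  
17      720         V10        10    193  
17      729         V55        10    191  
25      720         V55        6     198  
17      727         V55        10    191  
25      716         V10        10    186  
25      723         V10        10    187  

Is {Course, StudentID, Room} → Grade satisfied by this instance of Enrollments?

(Course=25, StudentID=V55, Room=5): 3 rows → Grade = 200, 200, 200 ✓
(Course=17, StudentID=V55, Room=10): 4 rows → Grade = 191, 191, 191, 191 ✓
(Course=17, StudentID=V55, Room=5): 1 row → Grade = 190 ✓
(Course=17, StudentID=V10, Room=10): 1 row → Grade = 193 ✓
(Course=25, StudentID=V55, Room=6): 1 row → Grade = 198 ✓
(Course=25, StudentID=V10, Room=10): 2 rows → Grade takes values {186, 187} — violation
Two rows agree on {Course, StudentID, Room} but differ on Grade, so {Course, StudentID, Room} → Grade does not hold.

No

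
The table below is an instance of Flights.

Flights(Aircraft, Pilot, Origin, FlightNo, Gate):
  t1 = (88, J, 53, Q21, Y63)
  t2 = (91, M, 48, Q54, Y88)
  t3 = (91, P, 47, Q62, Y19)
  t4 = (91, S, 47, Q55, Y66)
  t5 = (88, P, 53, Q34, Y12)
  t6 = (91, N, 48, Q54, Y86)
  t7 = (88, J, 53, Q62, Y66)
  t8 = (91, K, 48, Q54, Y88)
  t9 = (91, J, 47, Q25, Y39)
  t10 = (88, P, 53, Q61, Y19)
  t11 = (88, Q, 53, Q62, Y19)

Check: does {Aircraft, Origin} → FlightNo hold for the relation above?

No

(Aircraft=88, Origin=53): rows 1, 5, 7, 10, 11 → FlightNo takes values {Q21, Q34, Q62, Q61} — violation
(Aircraft=91, Origin=48): rows 2, 6, 8 → FlightNo = Q54, Q54, Q54 ✓
(Aircraft=91, Origin=47): rows 3, 4, 9 → FlightNo takes values {Q62, Q55, Q25} — violation
Two rows agree on {Aircraft, Origin} but differ on FlightNo, so {Aircraft, Origin} → FlightNo does not hold.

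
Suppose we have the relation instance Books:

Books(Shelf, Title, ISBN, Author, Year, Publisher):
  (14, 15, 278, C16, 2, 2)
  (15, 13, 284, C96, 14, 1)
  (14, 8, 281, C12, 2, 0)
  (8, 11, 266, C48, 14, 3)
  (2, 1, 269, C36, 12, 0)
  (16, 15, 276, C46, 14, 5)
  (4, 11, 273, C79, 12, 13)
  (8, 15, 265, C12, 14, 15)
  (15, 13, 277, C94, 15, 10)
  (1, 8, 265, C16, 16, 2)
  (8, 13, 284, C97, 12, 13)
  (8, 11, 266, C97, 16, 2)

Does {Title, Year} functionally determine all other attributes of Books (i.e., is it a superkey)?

Two distinct rows share (Title=15, Year=14), so {Title, Year} does not determine every attribute — not a superkey.

No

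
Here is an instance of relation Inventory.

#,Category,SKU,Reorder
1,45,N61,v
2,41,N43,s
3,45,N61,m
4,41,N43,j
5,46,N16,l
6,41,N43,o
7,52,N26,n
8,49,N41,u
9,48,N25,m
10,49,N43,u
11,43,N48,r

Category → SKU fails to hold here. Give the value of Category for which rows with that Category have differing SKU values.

Category=45: rows 1, 3 → SKU = N61, N61 ✓
Category=41: rows 2, 4, 6 → SKU = N43, N43, N43 ✓
Category=46: row 5 → SKU = N16 ✓
Category=52: row 7 → SKU = N26 ✓
Category=49: rows 8, 10 → SKU takes values {N41, N43} — violation
Category=48: row 9 → SKU = N25 ✓
Category=43: row 11 → SKU = N48 ✓
The only Category value with inconsistent SKU is Category=49.

49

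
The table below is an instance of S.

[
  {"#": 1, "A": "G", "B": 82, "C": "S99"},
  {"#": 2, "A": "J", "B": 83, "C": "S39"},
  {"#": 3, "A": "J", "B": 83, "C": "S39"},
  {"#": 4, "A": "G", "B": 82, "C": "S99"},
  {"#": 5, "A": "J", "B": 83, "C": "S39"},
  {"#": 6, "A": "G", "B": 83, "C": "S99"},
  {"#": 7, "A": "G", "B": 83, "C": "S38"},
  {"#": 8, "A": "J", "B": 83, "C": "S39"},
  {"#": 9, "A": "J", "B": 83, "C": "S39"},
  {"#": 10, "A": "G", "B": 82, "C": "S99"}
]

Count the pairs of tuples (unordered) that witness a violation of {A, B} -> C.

1

(A=G, B=82): all 3 rows agree on C — 0 pairs.
(A=J, B=83): all 5 rows agree on C — 0 pairs.
(A=G, B=83): violating pairs (6,7) — 1 pair.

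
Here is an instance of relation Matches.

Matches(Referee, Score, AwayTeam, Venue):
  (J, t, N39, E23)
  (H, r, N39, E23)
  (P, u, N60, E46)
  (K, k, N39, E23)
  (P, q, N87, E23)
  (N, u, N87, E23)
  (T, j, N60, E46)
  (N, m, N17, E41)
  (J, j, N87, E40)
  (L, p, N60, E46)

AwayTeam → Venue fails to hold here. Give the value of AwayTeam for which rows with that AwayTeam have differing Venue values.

AwayTeam=N39: 3 rows → Venue = E23, E23, E23 ✓
AwayTeam=N60: 3 rows → Venue = E46, E46, E46 ✓
AwayTeam=N87: 3 rows → Venue takes values {E23, E40} — violation
AwayTeam=N17: 1 row → Venue = E41 ✓
The only AwayTeam value with inconsistent Venue is AwayTeam=N87.

N87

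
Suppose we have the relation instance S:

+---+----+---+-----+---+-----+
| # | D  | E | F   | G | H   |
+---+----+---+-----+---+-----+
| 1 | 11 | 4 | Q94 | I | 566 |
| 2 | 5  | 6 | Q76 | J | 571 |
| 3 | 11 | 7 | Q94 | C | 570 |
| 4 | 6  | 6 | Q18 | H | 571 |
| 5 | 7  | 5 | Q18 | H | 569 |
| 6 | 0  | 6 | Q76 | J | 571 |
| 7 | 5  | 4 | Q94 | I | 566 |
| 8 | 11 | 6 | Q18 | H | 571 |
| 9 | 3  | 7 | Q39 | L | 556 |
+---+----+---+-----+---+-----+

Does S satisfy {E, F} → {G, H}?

(E=4, F=Q94): rows 1, 7 → {G,H} = (I, 566), (I, 566) ✓
(E=6, F=Q76): rows 2, 6 → {G,H} = (J, 571), (J, 571) ✓
(E=7, F=Q94): row 3 → {G,H} = (C, 570) ✓
(E=6, F=Q18): rows 4, 8 → {G,H} = (H, 571), (H, 571) ✓
(E=5, F=Q18): row 5 → {G,H} = (H, 569) ✓
(E=7, F=Q39): row 9 → {G,H} = (L, 556) ✓
Every {E, F} value is associated with a single {G, H} value, so {E, F} → {G, H} holds.

Yes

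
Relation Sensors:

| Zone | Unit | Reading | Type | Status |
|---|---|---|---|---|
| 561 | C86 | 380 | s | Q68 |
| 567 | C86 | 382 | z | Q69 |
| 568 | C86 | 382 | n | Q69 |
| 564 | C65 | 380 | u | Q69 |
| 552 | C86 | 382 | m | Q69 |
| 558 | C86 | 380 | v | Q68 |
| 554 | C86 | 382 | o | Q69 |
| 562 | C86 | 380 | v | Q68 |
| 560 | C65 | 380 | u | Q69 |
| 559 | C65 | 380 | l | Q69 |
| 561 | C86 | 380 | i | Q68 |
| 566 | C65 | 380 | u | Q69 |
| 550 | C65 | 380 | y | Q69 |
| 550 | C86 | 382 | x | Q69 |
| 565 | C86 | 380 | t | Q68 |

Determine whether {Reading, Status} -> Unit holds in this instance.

(Reading=380, Status=Q68): 5 rows → Unit = C86, C86, C86, C86, C86 ✓
(Reading=382, Status=Q69): 5 rows → Unit = C86, C86, C86, C86, C86 ✓
(Reading=380, Status=Q69): 5 rows → Unit = C65, C65, C65, C65, C65 ✓
Every {Reading, Status} value is associated with a single Unit value, so {Reading, Status} -> Unit holds.

Yes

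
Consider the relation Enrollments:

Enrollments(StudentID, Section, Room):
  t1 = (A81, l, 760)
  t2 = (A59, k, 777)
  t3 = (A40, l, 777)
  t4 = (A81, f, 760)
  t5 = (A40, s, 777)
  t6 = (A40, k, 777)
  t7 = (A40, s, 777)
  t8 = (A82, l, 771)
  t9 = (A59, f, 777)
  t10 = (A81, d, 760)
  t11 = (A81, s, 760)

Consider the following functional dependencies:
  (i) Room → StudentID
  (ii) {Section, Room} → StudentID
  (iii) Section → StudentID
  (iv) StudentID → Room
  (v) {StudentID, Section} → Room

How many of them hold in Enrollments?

(i) Room → StudentID: Room=777: rows 2, 3, 5, 6, 7, 9 → StudentID takes values {A59, A40} — violation — fails.
(ii) {Section, Room} → StudentID: (Section=k, Room=777): rows 2, 6 → StudentID takes values {A59, A40} — violation — fails.
(iii) Section → StudentID: Section=l: rows 1, 3, 8 → StudentID takes values {A81, A40, A82} — violation; Section=k: rows 2, 6 → StudentID takes values {A59, A40} — violation; Section=f: rows 4, 9 → StudentID takes values {A81, A59} — violation; Section=s: rows 5, 7, 11 → StudentID takes values {A40, A81} — violation — fails.
(iv) StudentID → Room: every LHS value maps to a single RHS value — holds.
(v) {StudentID, Section} → Room: every LHS value maps to a single RHS value — holds.
2 of the 5 dependencies hold.

2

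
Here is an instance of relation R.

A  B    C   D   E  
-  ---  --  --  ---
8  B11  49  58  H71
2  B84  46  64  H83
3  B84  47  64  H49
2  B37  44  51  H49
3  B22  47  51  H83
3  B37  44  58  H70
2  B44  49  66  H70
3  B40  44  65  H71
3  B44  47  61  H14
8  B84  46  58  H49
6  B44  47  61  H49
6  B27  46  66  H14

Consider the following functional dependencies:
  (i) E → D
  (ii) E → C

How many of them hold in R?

0

(i) E → D: E=H71: 2 rows → D takes values {58, 65} — violation; E=H83: 2 rows → D takes values {64, 51} — violation; E=H49: 4 rows → D takes values {64, 51, 58, 61} — violation; E=H70: 2 rows → D takes values {58, 66} — violation; E=H14: 2 rows → D takes values {61, 66} — violation — fails.
(ii) E → C: E=H71: 2 rows → C takes values {49, 44} — violation; E=H83: 2 rows → C takes values {46, 47} — violation; E=H49: 4 rows → C takes values {47, 44, 46} — violation; E=H70: 2 rows → C takes values {44, 49} — violation; E=H14: 2 rows → C takes values {47, 46} — violation — fails.
None of the 2 dependencies hold.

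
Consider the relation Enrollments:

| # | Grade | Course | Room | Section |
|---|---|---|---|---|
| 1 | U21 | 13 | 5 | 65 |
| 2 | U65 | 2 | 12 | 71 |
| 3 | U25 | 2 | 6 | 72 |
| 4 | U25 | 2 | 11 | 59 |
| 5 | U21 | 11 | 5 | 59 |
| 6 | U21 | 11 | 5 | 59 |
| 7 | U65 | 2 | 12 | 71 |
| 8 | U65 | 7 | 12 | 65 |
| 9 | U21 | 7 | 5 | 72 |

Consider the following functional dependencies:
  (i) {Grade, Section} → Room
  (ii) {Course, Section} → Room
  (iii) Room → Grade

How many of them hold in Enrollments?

3

(i) {Grade, Section} → Room: every LHS value maps to a single RHS value — holds.
(ii) {Course, Section} → Room: every LHS value maps to a single RHS value — holds.
(iii) Room → Grade: every LHS value maps to a single RHS value — holds.
3 of the 3 dependencies hold.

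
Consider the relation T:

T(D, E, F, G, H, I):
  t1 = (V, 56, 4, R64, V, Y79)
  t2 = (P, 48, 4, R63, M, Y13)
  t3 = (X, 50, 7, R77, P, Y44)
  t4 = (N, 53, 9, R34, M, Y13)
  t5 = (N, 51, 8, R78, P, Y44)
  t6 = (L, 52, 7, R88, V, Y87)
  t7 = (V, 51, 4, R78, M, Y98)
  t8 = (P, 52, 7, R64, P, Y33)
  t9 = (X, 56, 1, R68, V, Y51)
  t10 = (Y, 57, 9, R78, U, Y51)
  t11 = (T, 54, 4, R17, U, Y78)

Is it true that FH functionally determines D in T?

No

(F=4, H=V): row 1 → D = V ✓
(F=4, H=M): rows 2, 7 → D takes values {P, V} — violation
(F=7, H=P): rows 3, 8 → D takes values {X, P} — violation
(F=9, H=M): row 4 → D = N ✓
(F=8, H=P): row 5 → D = N ✓
(F=7, H=V): row 6 → D = L ✓
(F=1, H=V): row 9 → D = X ✓
(F=9, H=U): row 10 → D = Y ✓
(F=4, H=U): row 11 → D = T ✓
Two rows agree on FH but differ on D, so FH -> D does not hold.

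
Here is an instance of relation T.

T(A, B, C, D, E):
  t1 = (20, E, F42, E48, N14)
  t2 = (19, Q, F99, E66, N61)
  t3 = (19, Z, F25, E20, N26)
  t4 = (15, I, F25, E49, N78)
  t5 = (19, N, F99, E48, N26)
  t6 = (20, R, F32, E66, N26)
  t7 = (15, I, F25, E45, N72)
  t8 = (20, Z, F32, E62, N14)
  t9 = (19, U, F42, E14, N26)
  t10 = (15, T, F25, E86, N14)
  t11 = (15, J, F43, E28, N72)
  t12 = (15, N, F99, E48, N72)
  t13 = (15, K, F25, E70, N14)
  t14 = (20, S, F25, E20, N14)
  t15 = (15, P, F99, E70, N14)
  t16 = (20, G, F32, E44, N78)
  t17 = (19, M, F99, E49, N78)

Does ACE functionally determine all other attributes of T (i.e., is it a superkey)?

Rows 10 and 13 have the same ACE value (A=15, C=F25, E=N14) but are distinct tuples, so ACE does not determine every attribute — not a superkey.

No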